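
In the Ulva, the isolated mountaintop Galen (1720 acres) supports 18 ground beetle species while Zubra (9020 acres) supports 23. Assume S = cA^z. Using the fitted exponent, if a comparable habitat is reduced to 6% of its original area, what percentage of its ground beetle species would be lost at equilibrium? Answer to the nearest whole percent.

34%

z = ln(23/18) / ln(9020/1720) = 0.2451 / 1.6571 = 0.1479
S_new/S_old = (A_new/A_old)^z = 0.06^0.1479 = exp(0.1479 × -2.8134) = 0.6596
Fraction lost = 1 − 0.6596 = 0.3404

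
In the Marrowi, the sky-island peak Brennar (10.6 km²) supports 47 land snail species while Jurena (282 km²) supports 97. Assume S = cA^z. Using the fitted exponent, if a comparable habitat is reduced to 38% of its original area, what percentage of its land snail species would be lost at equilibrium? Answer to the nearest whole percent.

19%

z = ln(97/47) / ln(282/10.6) = 0.7246 / 3.2811 = 0.2208
S_new/S_old = (A_new/A_old)^z = 0.38^0.2208 = exp(0.2208 × -0.9676) = 0.8076
Fraction lost = 1 − 0.8076 = 0.1924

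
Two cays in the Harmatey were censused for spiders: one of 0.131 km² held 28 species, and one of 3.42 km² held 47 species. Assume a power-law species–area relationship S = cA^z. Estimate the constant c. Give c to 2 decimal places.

38.66

z = ln(S₂/S₁) / ln(A₂/A₁) = ln(47/28) / ln(3.42/0.131) = 0.5179 / 3.2622 = 0.1588
c = S₁ / A₁^z = 28 / 0.131^0.1588 = 28 / 0.7242 = 38.66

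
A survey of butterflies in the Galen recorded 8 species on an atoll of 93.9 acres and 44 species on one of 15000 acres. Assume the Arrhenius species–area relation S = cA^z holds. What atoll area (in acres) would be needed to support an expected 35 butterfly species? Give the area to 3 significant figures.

7590 acres

z = ln(44/8) / ln(15000/93.9) = 1.7047 / 5.0736 = 0.3360
c = 8 / 93.9^0.3360 = 8 / 4.601 = 1.739
A = (35/1.739)^(1/0.3360) ⇒ ln A = ln(20.13)/0.3360 = 8.9347
A = e^8.9347 ≈ 7591 acres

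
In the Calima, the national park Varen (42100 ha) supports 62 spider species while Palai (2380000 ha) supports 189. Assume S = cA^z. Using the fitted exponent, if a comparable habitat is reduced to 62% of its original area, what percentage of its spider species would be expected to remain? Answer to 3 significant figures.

z = ln(189/62) / ln(2380000/42100) = 1.1146 / 4.0348 = 0.2762
S_new/S_old = (A_new/A_old)^z = 0.62^0.2762 = exp(0.2762 × -0.4780) = 0.8763

87.6%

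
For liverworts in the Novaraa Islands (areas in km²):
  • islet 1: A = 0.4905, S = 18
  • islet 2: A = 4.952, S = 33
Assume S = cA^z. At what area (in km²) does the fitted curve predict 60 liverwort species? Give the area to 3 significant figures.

48.4 km²

z = ln(33/18) / ln(4.952/0.4905) = 0.6061 / 2.3121 = 0.2622
c = 18 / 0.4905^0.2622 = 18 / 0.8297 = 21.7
A = (60/21.7)^(1/0.2622) ⇒ ln A = ln(2.766)/0.2622 = 3.8803
A = e^3.8803 ≈ 48.44 km²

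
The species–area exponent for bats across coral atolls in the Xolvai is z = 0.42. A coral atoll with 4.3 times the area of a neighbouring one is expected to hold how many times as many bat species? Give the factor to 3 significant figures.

1.85

S₂/S₁ = (A₂/A₁)^z = 4.3^0.42
ln(S₂/S₁) = 0.42 × ln 4.3 = 0.42 × 1.4586 = 0.6126
S₂/S₁ = e^0.6126 ≈ 1.845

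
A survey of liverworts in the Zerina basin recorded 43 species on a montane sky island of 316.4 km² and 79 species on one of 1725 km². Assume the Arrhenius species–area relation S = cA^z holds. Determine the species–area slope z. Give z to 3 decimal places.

Taking logs: ln S = ln c + z ln A, so z = (ln S₂ − ln S₁)/(ln A₂ − ln A₁).
z = ln(79/43) / ln(1725/316.4) = ln(1.837) / ln(5.452) = 0.6082 / 1.6960 = 0.3586

0.359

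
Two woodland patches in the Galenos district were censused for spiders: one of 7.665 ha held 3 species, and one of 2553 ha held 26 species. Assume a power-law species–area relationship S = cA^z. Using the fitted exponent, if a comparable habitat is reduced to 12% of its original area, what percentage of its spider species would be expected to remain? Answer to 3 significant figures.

z = ln(26/3) / ln(2553/7.665) = 2.1595 / 5.8084 = 0.3718
S_new/S_old = (A_new/A_old)^z = 0.12^0.3718 = exp(0.3718 × -2.1203) = 0.4546

45.5%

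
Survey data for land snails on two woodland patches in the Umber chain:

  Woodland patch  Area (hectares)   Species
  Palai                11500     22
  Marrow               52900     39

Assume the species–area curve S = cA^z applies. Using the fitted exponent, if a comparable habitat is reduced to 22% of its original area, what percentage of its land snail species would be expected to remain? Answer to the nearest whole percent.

57%

z = ln(39/22) / ln(52900/11500) = 0.5725 / 1.5261 = 0.3752
S_new/S_old = (A_new/A_old)^z = 0.22^0.3752 = exp(0.3752 × -1.5141) = 0.5666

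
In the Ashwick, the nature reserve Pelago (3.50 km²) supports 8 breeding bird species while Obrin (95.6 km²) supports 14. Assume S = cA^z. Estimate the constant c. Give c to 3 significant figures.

z = ln(S₂/S₁) / ln(A₂/A₁) = ln(14/8) / ln(95.6/3.5) = 0.5596 / 3.3074 = 0.1692
c = S₁ / A₁^z = 8 / 3.5^0.1692 = 8 / 1.236 = 6.472

6.47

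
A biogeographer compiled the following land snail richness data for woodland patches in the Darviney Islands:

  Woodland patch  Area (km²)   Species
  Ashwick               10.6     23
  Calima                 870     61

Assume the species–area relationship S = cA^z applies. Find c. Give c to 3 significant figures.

13.6

z = ln(S₂/S₁) / ln(A₂/A₁) = ln(61/23) / ln(870/10.6) = 0.9754 / 4.4076 = 0.2213
c = S₁ / A₁^z = 23 / 10.6^0.2213 = 23 / 1.686 = 13.64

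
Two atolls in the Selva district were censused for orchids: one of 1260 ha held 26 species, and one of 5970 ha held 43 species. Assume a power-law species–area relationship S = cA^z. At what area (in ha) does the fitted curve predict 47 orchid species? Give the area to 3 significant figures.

7860 ha

z = ln(43/26) / ln(5970/1260) = 0.5031 / 1.5556 = 0.3234
c = 26 / 1260^0.3234 = 26 / 10.06 = 2.584
A = (47/2.584)^(1/0.3234) ⇒ ln A = ln(18.19)/0.3234 = 8.9695
A = e^8.9695 ≈ 7860 ha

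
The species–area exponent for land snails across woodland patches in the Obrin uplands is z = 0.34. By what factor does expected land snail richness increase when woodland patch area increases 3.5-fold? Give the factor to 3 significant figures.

S₂/S₁ = (A₂/A₁)^z = 3.5^0.34
ln(S₂/S₁) = 0.34 × ln 3.5 = 0.34 × 1.2528 = 0.4259
S₂/S₁ = e^0.4259 ≈ 1.531

1.53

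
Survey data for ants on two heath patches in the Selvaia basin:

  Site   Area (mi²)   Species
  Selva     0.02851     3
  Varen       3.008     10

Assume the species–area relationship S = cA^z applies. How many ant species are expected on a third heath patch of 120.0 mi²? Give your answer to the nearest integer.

z = ln(10/3) / ln(3.008/0.02851) = 1.2040 / 4.6588 = 0.2584
c = 3 / 0.02851^0.2584 = 3 / 0.3988 = 7.523
S₃ = 7.523 × 120^0.2584 = 7.523 × 3.446 ≈ 25.93

26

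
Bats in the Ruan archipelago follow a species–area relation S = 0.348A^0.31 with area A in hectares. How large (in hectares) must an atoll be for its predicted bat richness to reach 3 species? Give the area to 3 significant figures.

1040 hectares

3 = 0.348 × A^0.31  ⇒  A^0.31 = 3/0.348 = 8.621
ln A = ln(8.621) / 0.31 = 2.1542 / 0.31 = 6.9489
A = e^6.9489 ≈ 1042 hectares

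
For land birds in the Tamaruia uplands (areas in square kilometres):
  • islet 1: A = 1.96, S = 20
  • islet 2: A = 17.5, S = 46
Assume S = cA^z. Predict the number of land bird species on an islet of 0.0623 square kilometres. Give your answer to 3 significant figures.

5.39

z = ln(46/20) / ln(17.5/1.96) = 0.8329 / 2.1893 = 0.3805
c = 20 / 1.96^0.3805 = 20 / 1.292 = 15.48
S₃ = 15.48 × 0.0623^0.3805 = 15.48 × 0.3478 ≈ 5.385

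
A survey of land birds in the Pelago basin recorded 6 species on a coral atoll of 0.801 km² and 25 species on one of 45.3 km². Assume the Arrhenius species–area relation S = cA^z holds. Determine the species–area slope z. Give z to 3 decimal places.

Taking logs: ln S = ln c + z ln A, so z = (ln S₂ − ln S₁)/(ln A₂ − ln A₁).
z = ln(25/6) / ln(45.3/0.801) = ln(4.167) / ln(56.55) = 1.4271 / 4.0352 = 0.3537

0.354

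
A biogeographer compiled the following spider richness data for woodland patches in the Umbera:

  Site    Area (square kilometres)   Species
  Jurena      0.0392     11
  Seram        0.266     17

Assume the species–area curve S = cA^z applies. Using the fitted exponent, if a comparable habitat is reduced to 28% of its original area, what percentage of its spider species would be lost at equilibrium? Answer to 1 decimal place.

25.1%

z = ln(17/11) / ln(0.266/0.0392) = 0.4353 / 1.9148 = 0.2273
S_new/S_old = (A_new/A_old)^z = 0.28^0.2273 = exp(0.2273 × -1.2730) = 0.7487
Fraction lost = 1 − 0.7487 = 0.2513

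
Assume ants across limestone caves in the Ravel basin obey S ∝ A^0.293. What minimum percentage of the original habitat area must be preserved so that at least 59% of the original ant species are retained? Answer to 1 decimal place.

16.5%

Need (A_new/A_old)^0.293 = 0.59, so A_new/A_old = 0.59^(1/0.293) = 0.59^3.413
ln(A_new/A_old) = ln 0.59 / 0.293 = -0.5276 / 0.293 = -1.8008
A_new/A_old = e^-1.8008 ≈ 0.1652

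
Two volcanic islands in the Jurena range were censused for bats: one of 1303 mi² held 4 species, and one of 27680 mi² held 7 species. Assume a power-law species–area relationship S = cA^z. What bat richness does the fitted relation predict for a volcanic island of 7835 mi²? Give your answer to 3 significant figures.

5.56

z = ln(7/4) / ln(27680/1303) = 0.5596 / 3.0560 = 0.1831
c = 4 / 1303^0.1831 = 4 / 3.719 = 1.076
S₃ = 1.076 × 7835^0.1831 = 1.076 × 5.165 ≈ 5.556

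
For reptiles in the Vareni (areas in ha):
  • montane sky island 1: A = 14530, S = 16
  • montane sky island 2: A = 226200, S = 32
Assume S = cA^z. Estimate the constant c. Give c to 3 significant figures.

z = ln(S₂/S₁) / ln(A₂/A₁) = ln(32/16) / ln(226200/14530) = 0.6931 / 2.7452 = 0.2525
c = S₁ / A₁^z = 16 / 14530^0.2525 = 16 / 11.24 = 1.423

1.42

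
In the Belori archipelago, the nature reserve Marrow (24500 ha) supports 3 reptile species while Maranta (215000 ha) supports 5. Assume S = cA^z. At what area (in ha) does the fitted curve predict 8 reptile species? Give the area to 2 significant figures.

1600000 ha

z = ln(5/3) / ln(215000/24500) = 0.5108 / 2.1720 = 0.2352
c = 3 / 24500^0.2352 = 3 / 10.77 = 0.2785
A = (8/0.2785)^(1/0.2352) ⇒ ln A = ln(28.72)/0.2352 = 14.2768
A = e^14.2768 ≈ 1586099 ha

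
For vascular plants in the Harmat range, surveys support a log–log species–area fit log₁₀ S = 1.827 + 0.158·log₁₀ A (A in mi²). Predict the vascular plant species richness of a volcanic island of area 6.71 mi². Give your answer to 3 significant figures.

90.7

S = 67.14 × 6.71^0.158 = 67.14 × 1.351 ≈ 90.7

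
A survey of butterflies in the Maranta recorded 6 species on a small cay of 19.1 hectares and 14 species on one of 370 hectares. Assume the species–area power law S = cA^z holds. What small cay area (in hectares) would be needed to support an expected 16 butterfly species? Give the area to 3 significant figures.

590 hectares

z = ln(14/6) / ln(370/19.1) = 0.8473 / 2.9638 = 0.2859
c = 6 / 19.1^0.2859 = 6 / 2.324 = 2.582
A = (16/2.582)^(1/0.2859) ⇒ ln A = ln(6.197)/0.2859 = 6.3806
A = e^6.3806 ≈ 590.3 hectares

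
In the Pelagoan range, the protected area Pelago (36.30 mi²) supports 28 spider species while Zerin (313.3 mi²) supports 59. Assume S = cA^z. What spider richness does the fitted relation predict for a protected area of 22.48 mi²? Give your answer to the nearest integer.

24

z = ln(59/28) / ln(313.3/36.3) = 0.7453 / 2.1553 = 0.3458
c = 28 / 36.3^0.3458 = 28 / 3.463 = 8.086
S₃ = 8.086 × 22.48^0.3458 = 8.086 × 2.934 ≈ 23.72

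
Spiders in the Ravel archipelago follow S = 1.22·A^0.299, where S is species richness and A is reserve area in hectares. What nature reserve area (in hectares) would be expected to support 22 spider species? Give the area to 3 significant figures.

22 = 1.22 × A^0.299  ⇒  A^0.299 = 22/1.22 = 18.03
ln A = ln(18.03) / 0.299 = 2.8922 / 0.299 = 9.6729
A = e^9.6729 ≈ 15881 hectares

15900 hectares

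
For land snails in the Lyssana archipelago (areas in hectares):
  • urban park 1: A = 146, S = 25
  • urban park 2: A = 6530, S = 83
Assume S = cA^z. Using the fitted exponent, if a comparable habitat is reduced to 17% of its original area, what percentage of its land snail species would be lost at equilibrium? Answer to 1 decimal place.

z = ln(83/25) / ln(6530/146) = 1.2000 / 3.8006 = 0.3157
S_new/S_old = (A_new/A_old)^z = 0.17^0.3157 = exp(0.3157 × -1.7720) = 0.5715
Fraction lost = 1 − 0.5715 = 0.4285

42.8%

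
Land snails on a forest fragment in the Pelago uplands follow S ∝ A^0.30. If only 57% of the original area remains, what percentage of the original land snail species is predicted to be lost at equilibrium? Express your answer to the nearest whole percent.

S_new/S_old = (A_new/A_old)^z = 0.57^0.3
= exp(0.3 × ln 0.57) = exp(0.3 × -0.5621) = exp(-0.1686) ≈ 0.8448
Fraction lost = 1 − 0.8448 = 0.1552

16%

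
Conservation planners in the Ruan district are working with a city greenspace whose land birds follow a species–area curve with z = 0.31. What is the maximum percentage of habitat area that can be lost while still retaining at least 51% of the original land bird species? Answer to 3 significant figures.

Need (A_new/A_old)^0.31 = 0.51, so A_new/A_old = 0.51^(1/0.31) = 0.51^3.226
ln(A_new/A_old) = ln 0.51 / 0.31 = -0.6733 / 0.31 = -2.1721
A_new/A_old = e^-2.1721 ≈ 0.1139
Fraction that can be lost = 1 − 0.1139 = 0.8861

88.6%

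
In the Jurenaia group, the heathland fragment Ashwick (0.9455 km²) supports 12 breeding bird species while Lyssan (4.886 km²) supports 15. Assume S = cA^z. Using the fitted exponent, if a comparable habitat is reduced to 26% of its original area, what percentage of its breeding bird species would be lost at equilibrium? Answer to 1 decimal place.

z = ln(15/12) / ln(4.886/0.9455) = 0.2231 / 1.6424 = 0.1359
S_new/S_old = (A_new/A_old)^z = 0.26^0.1359 = exp(0.1359 × -1.3471) = 0.8328
Fraction lost = 1 − 0.8328 = 0.1672

16.7%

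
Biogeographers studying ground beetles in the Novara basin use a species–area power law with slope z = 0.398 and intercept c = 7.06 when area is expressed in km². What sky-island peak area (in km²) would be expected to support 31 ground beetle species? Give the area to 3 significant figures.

41.2 km²

31 = 7.06 × A^0.398  ⇒  A^0.398 = 31/7.06 = 4.391
ln A = ln(4.391) / 0.398 = 1.4795 / 0.398 = 3.7174
A = e^3.7174 ≈ 41.16 km²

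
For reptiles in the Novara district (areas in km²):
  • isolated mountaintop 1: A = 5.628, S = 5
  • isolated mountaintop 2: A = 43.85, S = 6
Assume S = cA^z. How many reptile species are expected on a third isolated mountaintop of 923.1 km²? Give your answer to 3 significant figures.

z = ln(6/5) / ln(43.85/5.628) = 0.1823 / 2.0530 = 0.0888
c = 5 / 5.628^0.0888 = 5 / 1.166 = 4.289
S₃ = 4.289 × 923.1^0.0888 = 4.289 × 1.834 ≈ 7.864

7.86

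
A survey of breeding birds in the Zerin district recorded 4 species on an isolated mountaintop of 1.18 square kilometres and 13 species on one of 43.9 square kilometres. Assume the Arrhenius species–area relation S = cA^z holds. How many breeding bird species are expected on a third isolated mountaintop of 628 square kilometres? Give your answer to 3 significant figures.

z = ln(13/4) / ln(43.9/1.18) = 1.1787 / 3.6164 = 0.3259
c = 4 / 1.18^0.3259 = 4 / 1.055 = 3.79
S₃ = 3.79 × 628^0.3259 = 3.79 × 8.164 ≈ 30.94

30.9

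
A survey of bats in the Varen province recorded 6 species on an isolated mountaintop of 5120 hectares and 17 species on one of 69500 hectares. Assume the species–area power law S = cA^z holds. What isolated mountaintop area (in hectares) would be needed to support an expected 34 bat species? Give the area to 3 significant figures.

394000 hectares

z = ln(17/6) / ln(69500/5120) = 1.0415 / 2.6082 = 0.3993
c = 6 / 5120^0.3993 = 6 / 30.28 = 0.1982
A = (34/0.1982)^(1/0.3993) ⇒ ln A = ln(171.6)/0.3993 = 12.8850
A = e^12.8850 ≈ 394341 hectares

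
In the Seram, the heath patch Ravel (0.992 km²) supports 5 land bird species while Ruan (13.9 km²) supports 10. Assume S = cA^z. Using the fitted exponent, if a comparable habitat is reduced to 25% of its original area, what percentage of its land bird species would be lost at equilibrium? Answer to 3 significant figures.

z = ln(10/5) / ln(13.9/0.992) = 0.6931 / 2.6399 = 0.2626
S_new/S_old = (A_new/A_old)^z = 0.25^0.2626 = exp(0.2626 × -1.3863) = 0.6949
Fraction lost = 1 − 0.6949 = 0.3051

30.5%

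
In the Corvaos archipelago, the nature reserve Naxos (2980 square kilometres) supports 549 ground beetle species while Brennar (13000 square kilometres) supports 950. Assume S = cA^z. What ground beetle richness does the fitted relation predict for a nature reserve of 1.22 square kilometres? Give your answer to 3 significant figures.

30.1

z = ln(950/549) / ln(13000/2980) = 0.5484 / 1.4730 = 0.3723
c = 549 / 2980^0.3723 = 549 / 19.65 = 27.94
S₃ = 27.94 × 1.22^0.3723 = 27.94 × 1.077 ≈ 30.09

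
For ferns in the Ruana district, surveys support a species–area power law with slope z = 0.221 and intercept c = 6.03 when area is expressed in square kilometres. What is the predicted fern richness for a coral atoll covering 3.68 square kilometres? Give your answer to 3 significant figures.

8.04

S = 6.03 × 3.68^0.221
ln S = ln 6.03 + 0.221 × ln 3.68 = 1.7967 + 0.221 × 1.3029 = 2.0847
S = e^2.0847 ≈ 8.042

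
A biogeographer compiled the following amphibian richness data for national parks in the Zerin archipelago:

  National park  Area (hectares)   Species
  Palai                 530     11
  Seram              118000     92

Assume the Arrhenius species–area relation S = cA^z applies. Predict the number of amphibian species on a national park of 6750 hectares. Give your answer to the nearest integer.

30

z = ln(92/11) / ln(118000/530) = 2.1239 / 5.4056 = 0.3929
c = 11 / 530^0.3929 = 11 / 11.76 = 0.9354
S₃ = 0.9354 × 6750^0.3929 = 0.9354 × 31.96 ≈ 29.89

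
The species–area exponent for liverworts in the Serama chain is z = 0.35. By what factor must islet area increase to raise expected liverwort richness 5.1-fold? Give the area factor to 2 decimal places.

(A₂/A₁)^0.35 = 5.1, so A₂/A₁ = 5.1^(1/0.35) = 5.1^2.857
ln(A₂/A₁) = ln 5.1 / 0.35 = 1.6292 / 0.35 = 4.6550
A₂/A₁ = e^4.6550 ≈ 105.1

105.11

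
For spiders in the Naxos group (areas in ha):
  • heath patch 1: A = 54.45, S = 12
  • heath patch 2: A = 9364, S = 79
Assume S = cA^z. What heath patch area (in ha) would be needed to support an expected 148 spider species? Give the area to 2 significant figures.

52000 ha

z = ln(79/12) / ln(9364/54.45) = 1.8845 / 5.1473 = 0.3661
c = 12 / 54.45^0.3661 = 12 / 4.321 = 2.777
A = (148/2.777)^(1/0.3661) ⇒ ln A = ln(53.29)/0.3661 = 10.8593
A = e^10.8593 ≈ 52014 ha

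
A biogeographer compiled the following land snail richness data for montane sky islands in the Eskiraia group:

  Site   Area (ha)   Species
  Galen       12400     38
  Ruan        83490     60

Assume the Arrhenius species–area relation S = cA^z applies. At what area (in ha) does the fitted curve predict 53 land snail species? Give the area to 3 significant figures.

49700 ha

z = ln(60/38) / ln(83490/12400) = 0.4568 / 1.9070 = 0.2395
c = 38 / 12400^0.2395 = 38 / 9.559 = 3.975
A = (53/3.975)^(1/0.2395) ⇒ ln A = ln(13.33)/0.2395 = 10.8145
A = e^10.8145 ≈ 49739 ha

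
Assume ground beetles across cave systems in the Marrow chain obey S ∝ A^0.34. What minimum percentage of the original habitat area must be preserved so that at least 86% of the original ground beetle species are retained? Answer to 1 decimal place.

Need (A_new/A_old)^0.34 = 0.86, so A_new/A_old = 0.86^(1/0.34) = 0.86^2.941
ln(A_new/A_old) = ln 0.86 / 0.34 = -0.1508 / 0.34 = -0.4436
A_new/A_old = e^-0.4436 ≈ 0.6417

64.2%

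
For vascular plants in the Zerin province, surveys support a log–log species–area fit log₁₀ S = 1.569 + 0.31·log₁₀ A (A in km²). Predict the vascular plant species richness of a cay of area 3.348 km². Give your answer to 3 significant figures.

S = 37.07 × 3.348^0.31
ln S = ln 37.07 + 0.31 × ln 3.348 = 3.6128 + 0.31 × 1.2084 = 3.9873
S = e^3.9873 ≈ 53.91

53.9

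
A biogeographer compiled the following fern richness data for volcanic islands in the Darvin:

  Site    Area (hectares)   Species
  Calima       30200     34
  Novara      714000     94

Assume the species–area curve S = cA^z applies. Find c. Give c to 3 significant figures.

1.23

z = ln(S₂/S₁) / ln(A₂/A₁) = ln(94/34) / ln(714000/30200) = 1.0169 / 3.1630 = 0.3215
c = S₁ / A₁^z = 34 / 30200^0.3215 = 34 / 27.56 = 1.233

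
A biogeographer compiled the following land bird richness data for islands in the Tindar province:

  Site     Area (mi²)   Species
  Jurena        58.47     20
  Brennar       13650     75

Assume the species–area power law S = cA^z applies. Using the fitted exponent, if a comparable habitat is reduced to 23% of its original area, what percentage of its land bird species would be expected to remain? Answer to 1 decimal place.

z = ln(75/20) / ln(13650/58.47) = 1.3218 / 5.4530 = 0.2424
S_new/S_old = (A_new/A_old)^z = 0.23^0.2424 = exp(0.2424 × -1.4697) = 0.7003

70.0%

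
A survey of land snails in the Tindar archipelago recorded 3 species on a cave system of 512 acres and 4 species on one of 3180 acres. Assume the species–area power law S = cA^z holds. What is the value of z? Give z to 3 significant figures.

0.158

Taking logs: ln S = ln c + z ln A, so z = (ln S₂ − ln S₁)/(ln A₂ − ln A₁).
z = ln(4/3) / ln(3180/512) = ln(1.333) / ln(6.211) = 0.2877 / 1.8263 = 0.1575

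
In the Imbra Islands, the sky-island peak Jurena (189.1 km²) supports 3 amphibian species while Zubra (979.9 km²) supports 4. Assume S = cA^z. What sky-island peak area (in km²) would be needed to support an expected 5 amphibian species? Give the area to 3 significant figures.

z = ln(4/3) / ln(979.9/189.1) = 0.2877 / 1.6452 = 0.1749
c = 3 / 189.1^0.1749 = 3 / 2.501 = 1.2
A = (5/1.2)^(1/0.1749) ⇒ ln A = ln(4.168)/0.1749 = 8.1635
A = e^8.1635 ≈ 3511 km²

3510 km²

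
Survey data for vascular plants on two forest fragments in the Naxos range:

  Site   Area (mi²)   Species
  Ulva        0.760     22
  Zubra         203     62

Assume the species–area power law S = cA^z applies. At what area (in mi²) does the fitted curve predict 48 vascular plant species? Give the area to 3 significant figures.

51.1 mi²

z = ln(62/22) / ln(203/0.76) = 1.0361 / 5.5876 = 0.1854
c = 22 / 0.76^0.1854 = 22 / 0.9504 = 23.15
A = (48/23.15)^(1/0.1854) ⇒ ln A = ln(2.074)/0.1854 = 3.9330
A = e^3.9330 ≈ 51.06 mi²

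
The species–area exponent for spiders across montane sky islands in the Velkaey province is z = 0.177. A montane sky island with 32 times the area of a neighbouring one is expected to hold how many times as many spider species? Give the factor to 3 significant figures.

1.85

S₂/S₁ = (A₂/A₁)^z = 32^0.177
ln(S₂/S₁) = 0.177 × ln 32 = 0.177 × 3.4657 = 0.6134
S₂/S₁ = e^0.6134 ≈ 1.847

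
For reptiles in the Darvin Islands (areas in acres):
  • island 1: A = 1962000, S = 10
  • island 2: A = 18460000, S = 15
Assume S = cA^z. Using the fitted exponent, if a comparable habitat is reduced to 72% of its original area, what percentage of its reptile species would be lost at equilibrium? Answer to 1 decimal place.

z = ln(15/10) / ln(18460000/1962000) = 0.4055 / 2.2416 = 0.1809
S_new/S_old = (A_new/A_old)^z = 0.72^0.1809 = exp(0.1809 × -0.3285) = 0.9423
Fraction lost = 1 − 0.9423 = 0.05769

5.8%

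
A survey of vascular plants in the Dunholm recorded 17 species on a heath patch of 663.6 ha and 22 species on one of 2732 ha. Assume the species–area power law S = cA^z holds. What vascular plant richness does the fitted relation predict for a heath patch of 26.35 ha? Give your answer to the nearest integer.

z = ln(22/17) / ln(2732/663.6) = 0.2578 / 1.4151 = 0.1822
c = 17 / 663.6^0.1822 = 17 / 3.267 = 5.204
S₃ = 5.204 × 26.35^0.1822 = 5.204 × 1.815 ≈ 9.444

9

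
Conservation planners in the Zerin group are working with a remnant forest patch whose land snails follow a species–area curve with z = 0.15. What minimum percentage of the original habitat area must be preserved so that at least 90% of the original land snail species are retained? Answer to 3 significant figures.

Need (A_new/A_old)^0.15 = 0.9, so A_new/A_old = 0.9^(1/0.15) = 0.9^6.667
ln(A_new/A_old) = ln 0.9 / 0.15 = -0.1054 / 0.15 = -0.7024
A_new/A_old = e^-0.7024 ≈ 0.4954

49.5%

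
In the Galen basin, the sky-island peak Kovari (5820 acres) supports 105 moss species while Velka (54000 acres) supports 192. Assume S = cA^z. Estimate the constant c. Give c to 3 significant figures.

10.0

z = ln(S₂/S₁) / ln(A₂/A₁) = ln(192/105) / ln(54000/5820) = 0.6035 / 2.2277 = 0.2709
c = S₁ / A₁^z = 105 / 5820^0.2709 = 105 / 10.47 = 10.03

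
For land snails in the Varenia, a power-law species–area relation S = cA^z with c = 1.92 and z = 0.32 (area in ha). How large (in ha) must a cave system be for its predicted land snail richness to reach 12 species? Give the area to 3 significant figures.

307 ha

12 = 1.92 × A^0.32  ⇒  A^0.32 = 12/1.92 = 6.25
ln A = ln(6.25) / 0.32 = 1.8326 / 0.32 = 5.7268
A = e^5.7268 ≈ 307 ha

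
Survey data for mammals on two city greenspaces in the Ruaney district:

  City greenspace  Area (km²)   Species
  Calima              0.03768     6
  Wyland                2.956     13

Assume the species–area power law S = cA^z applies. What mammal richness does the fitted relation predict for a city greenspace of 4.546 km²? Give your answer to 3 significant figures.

z = ln(13/6) / ln(2.956/0.03768) = 0.7732 / 4.3625 = 0.1772
c = 6 / 0.03768^0.1772 = 6 / 0.5593 = 10.73
S₃ = 10.73 × 4.546^0.1772 = 10.73 × 1.308 ≈ 14.03

14.0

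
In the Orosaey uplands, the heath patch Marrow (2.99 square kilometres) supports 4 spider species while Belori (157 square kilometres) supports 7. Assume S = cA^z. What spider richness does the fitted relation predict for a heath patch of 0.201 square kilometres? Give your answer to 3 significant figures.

2.73

z = ln(7/4) / ln(157/2.99) = 0.5596 / 3.9610 = 0.1413
c = 4 / 2.99^0.1413 = 4 / 1.167 = 3.427
S₃ = 3.427 × 0.201^0.1413 = 3.427 × 0.7972 ≈ 2.732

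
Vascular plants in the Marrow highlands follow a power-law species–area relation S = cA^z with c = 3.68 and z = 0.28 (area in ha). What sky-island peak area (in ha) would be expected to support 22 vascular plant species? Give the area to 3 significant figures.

22 = 3.68 × A^0.28  ⇒  A^0.28 = 22/3.68 = 5.978
ln A = ln(5.978) / 0.28 = 1.7881 / 0.28 = 6.3862
A = e^6.3862 ≈ 593.6 ha

594 ha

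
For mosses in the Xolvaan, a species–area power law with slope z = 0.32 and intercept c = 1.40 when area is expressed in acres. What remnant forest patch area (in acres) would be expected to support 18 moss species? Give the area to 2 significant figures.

2900 acres

18 = 1.4 × A^0.32  ⇒  A^0.32 = 18/1.4 = 12.86
ln A = ln(12.86) / 0.32 = 2.5539 / 0.32 = 7.9809
A = e^7.9809 ≈ 2925 acres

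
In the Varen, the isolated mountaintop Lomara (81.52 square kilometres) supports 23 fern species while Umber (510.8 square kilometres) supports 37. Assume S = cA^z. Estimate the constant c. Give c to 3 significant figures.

7.35

z = ln(S₂/S₁) / ln(A₂/A₁) = ln(37/23) / ln(510.8/81.52) = 0.4754 / 1.8351 = 0.2591
c = S₁ / A₁^z = 23 / 81.52^0.2591 = 23 / 3.127 = 7.355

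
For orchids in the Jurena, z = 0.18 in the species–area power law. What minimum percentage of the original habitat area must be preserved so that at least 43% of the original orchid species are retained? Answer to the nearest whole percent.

Need (A_new/A_old)^0.18 = 0.43, so A_new/A_old = 0.43^(1/0.18) = 0.43^5.556
ln(A_new/A_old) = ln 0.43 / 0.18 = -0.8440 / 0.18 = -4.6887
A_new/A_old = e^-4.6887 ≈ 0.009198

1%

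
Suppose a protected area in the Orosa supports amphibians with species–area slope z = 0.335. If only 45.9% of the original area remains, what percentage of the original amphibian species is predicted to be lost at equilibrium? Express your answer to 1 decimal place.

S_new/S_old = (A_new/A_old)^z = 0.459^0.335
= exp(0.335 × ln 0.459) = exp(0.335 × -0.7787) = exp(-0.2609) ≈ 0.7704
Fraction lost = 1 − 0.7704 = 0.2296

23.0%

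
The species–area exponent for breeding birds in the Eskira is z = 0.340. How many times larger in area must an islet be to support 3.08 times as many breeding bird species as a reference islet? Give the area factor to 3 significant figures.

27.3

(A₂/A₁)^0.34 = 3.08, so A₂/A₁ = 3.08^(1/0.34) = 3.08^2.941
ln(A₂/A₁) = ln 3.08 / 0.34 = 1.1249 / 0.34 = 3.3086
A₂/A₁ = e^3.3086 ≈ 27.35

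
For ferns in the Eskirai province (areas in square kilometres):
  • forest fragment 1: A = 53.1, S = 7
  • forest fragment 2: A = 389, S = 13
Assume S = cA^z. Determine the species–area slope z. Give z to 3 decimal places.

Taking logs: ln S = ln c + z ln A, so z = (ln S₂ − ln S₁)/(ln A₂ − ln A₁).
z = ln(13/7) / ln(389/53.1) = ln(1.857) / ln(7.326) = 0.6190 / 1.9914 = 0.3109

0.311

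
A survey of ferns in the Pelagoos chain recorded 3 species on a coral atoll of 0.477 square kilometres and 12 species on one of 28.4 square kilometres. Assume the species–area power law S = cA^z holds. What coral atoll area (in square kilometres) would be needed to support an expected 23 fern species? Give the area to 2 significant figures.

190 square kilometres

z = ln(12/3) / ln(28.4/0.477) = 1.3863 / 4.0866 = 0.3392
c = 3 / 0.477^0.3392 = 3 / 0.7779 = 3.856
A = (23/3.856)^(1/0.3392) ⇒ ln A = ln(5.964)/0.3392 = 5.2642
A = e^5.2642 ≈ 193.3 square kilometres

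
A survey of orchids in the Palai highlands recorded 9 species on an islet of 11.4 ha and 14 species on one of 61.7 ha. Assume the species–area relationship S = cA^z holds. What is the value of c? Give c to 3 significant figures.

4.76

z = ln(S₂/S₁) / ln(A₂/A₁) = ln(14/9) / ln(61.7/11.4) = 0.4418 / 1.6887 = 0.2616
c = S₁ / A₁^z = 9 / 11.4^0.2616 = 9 / 1.89 = 4.761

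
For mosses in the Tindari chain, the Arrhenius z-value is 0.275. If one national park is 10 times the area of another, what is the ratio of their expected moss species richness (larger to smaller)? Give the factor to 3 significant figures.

S₂/S₁ = (A₂/A₁)^z = 10^0.275
ln(S₂/S₁) = 0.275 × ln 10 = 0.275 × 2.3026 = 0.6332
S₂/S₁ = e^0.6332 ≈ 1.884

1.88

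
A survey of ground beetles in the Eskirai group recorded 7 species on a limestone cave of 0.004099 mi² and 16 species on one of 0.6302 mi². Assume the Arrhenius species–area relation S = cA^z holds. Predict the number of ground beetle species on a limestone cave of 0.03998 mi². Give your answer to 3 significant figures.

z = ln(16/7) / ln(0.6302/0.004099) = 0.8267 / 5.0353 = 0.1642
c = 7 / 0.004099^0.1642 = 7 / 0.4056 = 17.26
S₃ = 17.26 × 0.03998^0.1642 = 17.26 × 0.5895 ≈ 10.17

10.2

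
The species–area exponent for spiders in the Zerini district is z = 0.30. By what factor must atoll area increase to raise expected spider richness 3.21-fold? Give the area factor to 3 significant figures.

(A₂/A₁)^0.3 = 3.21, so A₂/A₁ = 3.21^(1/0.3) = 3.21^3.333
ln(A₂/A₁) = ln 3.21 / 0.3 = 1.1663 / 0.3 = 3.8876
A₂/A₁ = e^3.8876 ≈ 48.79

48.8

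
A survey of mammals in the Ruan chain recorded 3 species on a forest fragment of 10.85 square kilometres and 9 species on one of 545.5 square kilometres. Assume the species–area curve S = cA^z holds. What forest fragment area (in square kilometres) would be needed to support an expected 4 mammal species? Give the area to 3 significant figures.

z = ln(9/3) / ln(545.5/10.85) = 1.0986 / 3.9175 = 0.2804
c = 3 / 10.85^0.2804 = 3 / 1.952 = 1.537
A = (4/1.537)^(1/0.2804) ⇒ ln A = ln(2.602)/0.2804 = 3.4100
A = e^3.4100 ≈ 30.27 square kilometres

30.3 square kilometres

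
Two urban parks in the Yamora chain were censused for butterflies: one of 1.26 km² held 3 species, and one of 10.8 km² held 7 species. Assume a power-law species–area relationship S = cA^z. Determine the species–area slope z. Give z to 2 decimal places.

0.39

Taking logs: ln S = ln c + z ln A, so z = (ln S₂ − ln S₁)/(ln A₂ − ln A₁).
z = ln(7/3) / ln(10.8/1.26) = ln(2.333) / ln(8.571) = 0.8473 / 2.1484 = 0.3944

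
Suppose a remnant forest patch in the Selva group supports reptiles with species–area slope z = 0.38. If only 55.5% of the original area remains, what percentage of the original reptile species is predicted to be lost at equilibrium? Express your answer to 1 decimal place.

20.0%

S_new/S_old = (A_new/A_old)^z = 0.555^0.38
= exp(0.38 × ln 0.555) = exp(0.38 × -0.5888) = exp(-0.2237) ≈ 0.7995
Fraction lost = 1 − 0.7995 = 0.2005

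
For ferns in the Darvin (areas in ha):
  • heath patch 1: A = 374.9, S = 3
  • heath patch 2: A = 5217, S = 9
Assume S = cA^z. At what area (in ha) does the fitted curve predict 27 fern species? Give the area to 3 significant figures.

z = ln(9/3) / ln(5217/374.9) = 1.0986 / 2.6330 = 0.4172
c = 3 / 374.9^0.4172 = 3 / 11.86 = 0.253
A = (27/0.253)^(1/0.4172) ⇒ ln A = ln(106.7)/0.4172 = 11.1927
A = e^11.1927 ≈ 72598 ha

72600 ha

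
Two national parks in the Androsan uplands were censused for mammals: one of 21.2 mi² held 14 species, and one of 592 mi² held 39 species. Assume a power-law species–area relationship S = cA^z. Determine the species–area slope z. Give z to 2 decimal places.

Taking logs: ln S = ln c + z ln A, so z = (ln S₂ − ln S₁)/(ln A₂ − ln A₁).
z = ln(39/14) / ln(592/21.2) = ln(2.786) / ln(27.92) = 1.0245 / 3.3295 = 0.3077

0.31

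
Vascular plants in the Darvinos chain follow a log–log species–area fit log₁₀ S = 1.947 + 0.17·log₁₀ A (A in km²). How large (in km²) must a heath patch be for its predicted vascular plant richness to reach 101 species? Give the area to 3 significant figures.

2.17 km²

101 = 88.51 × A^0.17  ⇒  A^0.17 = 101/88.51 = 1.141
ln A = ln(1.141) / 0.17 = 0.1320 / 0.17 = 0.7764
A = e^0.7764 ≈ 2.174 km²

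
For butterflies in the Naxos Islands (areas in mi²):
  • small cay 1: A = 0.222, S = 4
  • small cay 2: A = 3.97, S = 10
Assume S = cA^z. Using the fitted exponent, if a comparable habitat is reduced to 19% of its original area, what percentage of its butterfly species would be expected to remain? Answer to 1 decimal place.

z = ln(10/4) / ln(3.97/0.222) = 0.9163 / 2.8838 = 0.3177
S_new/S_old = (A_new/A_old)^z = 0.19^0.3177 = exp(0.3177 × -1.6607) = 0.59

59.0%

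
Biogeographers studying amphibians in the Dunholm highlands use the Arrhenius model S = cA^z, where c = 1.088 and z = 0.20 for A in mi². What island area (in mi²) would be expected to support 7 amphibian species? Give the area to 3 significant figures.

11000 mi²

7 = 1.088 × A^0.2  ⇒  A^0.2 = 7/1.088 = 6.434
ln A = ln(6.434) / 0.2 = 1.8616 / 0.2 = 9.3078
A = e^9.3078 ≈ 11024 mi²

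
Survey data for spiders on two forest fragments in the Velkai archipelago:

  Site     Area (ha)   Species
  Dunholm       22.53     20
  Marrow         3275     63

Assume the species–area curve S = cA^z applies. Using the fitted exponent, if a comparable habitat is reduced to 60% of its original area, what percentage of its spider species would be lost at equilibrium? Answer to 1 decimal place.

z = ln(63/20) / ln(3275/22.53) = 1.1474 / 4.9792 = 0.2304
S_new/S_old = (A_new/A_old)^z = 0.6^0.2304 = exp(0.2304 × -0.5108) = 0.889
Fraction lost = 1 − 0.889 = 0.111

11.1%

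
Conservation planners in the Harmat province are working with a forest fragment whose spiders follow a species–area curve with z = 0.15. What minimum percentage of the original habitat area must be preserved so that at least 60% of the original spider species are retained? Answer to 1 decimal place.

Need (A_new/A_old)^0.15 = 0.6, so A_new/A_old = 0.6^(1/0.15) = 0.6^6.667
ln(A_new/A_old) = ln 0.6 / 0.15 = -0.5108 / 0.15 = -3.4055
A_new/A_old = e^-3.4055 ≈ 0.03319

3.3%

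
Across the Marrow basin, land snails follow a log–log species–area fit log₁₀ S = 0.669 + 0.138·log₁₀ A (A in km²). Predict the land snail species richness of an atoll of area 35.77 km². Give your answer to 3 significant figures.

7.65

S = 4.667 × 35.77^0.138
ln S = ln 4.667 + 0.138 × ln 35.77 = 1.5404 + 0.138 × 3.5771 = 2.0341
S = e^2.0341 ≈ 7.645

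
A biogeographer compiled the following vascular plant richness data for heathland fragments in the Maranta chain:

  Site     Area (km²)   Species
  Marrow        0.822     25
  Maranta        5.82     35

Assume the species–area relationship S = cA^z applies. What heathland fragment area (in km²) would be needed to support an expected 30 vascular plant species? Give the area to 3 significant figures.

z = ln(35/25) / ln(5.82/0.822) = 0.3365 / 1.9573 = 0.1719
c = 25 / 0.822^0.1719 = 25 / 0.9669 = 25.86
A = (30/25.86)^(1/0.1719) ⇒ ln A = ln(1.16)/0.1719 = 0.8646
A = e^0.8646 ≈ 2.374 km²

2.37 km²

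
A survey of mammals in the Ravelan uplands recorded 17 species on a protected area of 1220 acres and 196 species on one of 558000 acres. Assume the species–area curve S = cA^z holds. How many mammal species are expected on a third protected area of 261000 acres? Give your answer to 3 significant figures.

z = ln(196/17) / ln(558000/1220) = 2.4449 / 6.1255 = 0.3991
c = 17 / 1220^0.3991 = 17 / 17.06 = 0.9967
S₃ = 0.9967 × 261000^0.3991 = 0.9967 × 145.2 ≈ 144.7

145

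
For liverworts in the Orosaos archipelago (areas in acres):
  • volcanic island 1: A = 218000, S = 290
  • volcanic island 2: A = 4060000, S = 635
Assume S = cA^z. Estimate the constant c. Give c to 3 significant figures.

10.8

z = ln(S₂/S₁) / ln(A₂/A₁) = ln(635/290) / ln(4060000/218000) = 0.7837 / 2.9244 = 0.2680
c = S₁ / A₁^z = 290 / 218000^0.2680 = 290 / 26.96 = 10.76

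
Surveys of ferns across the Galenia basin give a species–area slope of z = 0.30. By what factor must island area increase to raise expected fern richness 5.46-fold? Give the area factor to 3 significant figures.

287

(A₂/A₁)^0.3 = 5.46, so A₂/A₁ = 5.46^(1/0.3) = 5.46^3.333
ln(A₂/A₁) = ln 5.46 / 0.3 = 1.6974 / 0.3 = 5.6582
A₂/A₁ = e^5.6582 ≈ 286.6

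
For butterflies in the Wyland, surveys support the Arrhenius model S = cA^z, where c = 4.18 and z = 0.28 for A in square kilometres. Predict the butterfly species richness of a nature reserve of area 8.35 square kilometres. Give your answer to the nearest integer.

S = 4.18 × 8.35^0.28 = 4.18 × 1.812 ≈ 7.573

8 species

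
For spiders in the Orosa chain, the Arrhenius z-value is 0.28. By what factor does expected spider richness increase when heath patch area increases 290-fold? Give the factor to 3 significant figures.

4.89

S₂/S₁ = (A₂/A₁)^z = 290^0.28
ln(S₂/S₁) = 0.28 × ln 290 = 0.28 × 5.6699 = 1.5876
S₂/S₁ = e^1.5876 ≈ 4.892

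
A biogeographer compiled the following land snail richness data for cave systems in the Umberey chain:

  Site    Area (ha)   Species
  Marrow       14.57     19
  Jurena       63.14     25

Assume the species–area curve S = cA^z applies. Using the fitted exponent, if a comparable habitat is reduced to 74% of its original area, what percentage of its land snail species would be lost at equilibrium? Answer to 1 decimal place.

5.5%

z = ln(25/19) / ln(63.14/14.57) = 0.2744 / 1.4664 = 0.1872
S_new/S_old = (A_new/A_old)^z = 0.74^0.1872 = exp(0.1872 × -0.3011) = 0.9452
Fraction lost = 1 − 0.9452 = 0.05479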